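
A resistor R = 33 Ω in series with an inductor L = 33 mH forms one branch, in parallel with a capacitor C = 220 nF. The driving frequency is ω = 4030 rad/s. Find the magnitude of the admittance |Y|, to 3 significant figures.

X_L = ωL = 133 Ω
X_C = 1/(ωC) = 1130 Ω
Branch 1 (R+jX_L): Z₁ = 33.0 + j133 Ω, |Z₁| = 137 Ω
Branch 2 (−jX_C): Z₂ = −j1130 Ω
Parallel: Z = Z₁Z₂/(Z₁+Z₂), |Z| = 155 Ω, ∠Z = 74.2°
|Y| = 1/|Z| = 6.44 mS

6.44 mS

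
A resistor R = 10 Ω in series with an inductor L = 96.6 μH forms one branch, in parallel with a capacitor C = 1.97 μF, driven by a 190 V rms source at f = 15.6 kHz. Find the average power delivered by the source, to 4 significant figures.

ω = 2πf = 98020 rad/s
X_L = ωL = 9.469 Ω
X_C = 1/(ωC) = 5.179 Ω
Branch 1 (R+jX_L): Z₁ = 10.00 + j9.469 Ω, |Z₁| = 13.77 Ω
Branch 2 (−jX_C): Z₂ = −j5.179 Ω
Parallel: Z = Z₁Z₂/(Z₁+Z₂), |Z| = 6.554 Ω, ∠Z = -69.78°
I = V/|Z| = 28.99 A
P = VI cos φ = 190 × 28.99 × cos(-69.78°) = 1.903 kW

1.903 kW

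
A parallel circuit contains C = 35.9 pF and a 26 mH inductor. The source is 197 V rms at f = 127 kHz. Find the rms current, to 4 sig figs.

ω = 2πf = 798000 rad/s
X_L = ωL = 20750 Ω
X_C = 1/(ωC) = 34910 Ω
Parallel: admittances add. Y = 1/(jωL) + jωC
Y = (0 − j1.955e-05) S
|Y| = 1.955e-05 S → |Z| = 1/|Y| = 51140 Ω, ∠Z = −∠Y = 90.00°
I = V/|Z| = 197/51140 = 3.852 mA

3.852 mA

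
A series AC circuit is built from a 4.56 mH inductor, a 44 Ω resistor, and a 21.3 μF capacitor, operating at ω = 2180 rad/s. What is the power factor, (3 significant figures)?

X_L = ωL = 9.94 Ω
X_C = 1/(ωC) = 21.5 Ω
Net reactance X = X_L − X_C = -11.6 Ω
Z = 44.0 − j11.6 Ω
|Z| = √(44.0² + 11.6²) = 45.5 Ω
∠Z = arctan(-11.6/44.0) = -14.8°
cos φ = cos(-14.8°) = 0.967

0.967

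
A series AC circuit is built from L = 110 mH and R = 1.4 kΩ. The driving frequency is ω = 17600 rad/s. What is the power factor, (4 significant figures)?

0.5860

X_L = ωL = 1936 Ω
Z = 1400 + j1936 Ω
|Z| = √(1400² + 1936²) = 2389 Ω
∠Z = arctan(1936/1400) = 54.13°
cos φ = cos(54.13°) = 0.5860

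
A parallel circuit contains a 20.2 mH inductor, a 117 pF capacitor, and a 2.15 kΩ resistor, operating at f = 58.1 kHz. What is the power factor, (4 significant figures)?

0.9806

ω = 2πf = 365100 rad/s
X_L = ωL = 7374 Ω
X_C = 1/(ωC) = 23410 Ω
Parallel: admittances add. Y = 1/R + 1/(jωL) + jωC
Y = (0.0004651 − j9.29e-05) S
|Y| = 0.0004743 S → |Z| = 1/|Y| = 2108 Ω, ∠Z = −∠Y = 11.30°
cos φ = cos(11.30°) = 0.9806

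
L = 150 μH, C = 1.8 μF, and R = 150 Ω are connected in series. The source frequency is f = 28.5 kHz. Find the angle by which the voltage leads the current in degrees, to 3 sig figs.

ω = 2πf = 179100 rad/s
X_L = ωL = 26.9 Ω
X_C = 1/(ωC) = 3.10 Ω
Net reactance X = X_L − X_C = 23.8 Ω
Z = 150 + j23.8 Ω
|Z| = √(150² + 23.8²) = 152 Ω
∠Z = arctan(23.8/150) = 9.00°

9.00°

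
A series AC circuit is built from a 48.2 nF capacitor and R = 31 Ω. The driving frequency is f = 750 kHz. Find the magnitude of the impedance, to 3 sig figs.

ω = 2πf = 4.712e+06 rad/s
X_C = 1/(ωC) = 4.40 Ω
Z = 31.0 − j4.40 Ω
|Z| = √(31.0² + 4.40²) = 31.3 Ω

31.3 Ω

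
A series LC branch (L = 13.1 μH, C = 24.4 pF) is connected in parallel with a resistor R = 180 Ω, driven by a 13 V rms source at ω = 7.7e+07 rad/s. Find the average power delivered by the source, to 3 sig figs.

939 mW

X_L = ωL = 1010 Ω
X_C = 1/(ωC) = 532 Ω
Branch 1: Z₁ = R = 180 Ω
Branch 2 (series LC): Z₂ = j(X_L − X_C) = j476 Ω
Parallel: Z = Z₁Z₂/(Z₁+Z₂), |Z| = 168 Ω, ∠Z = 20.7°
I = V/|Z| = 77.2 mA
P = VI cos φ = 13 × 0.0772 × cos(20.7°) = 939 mW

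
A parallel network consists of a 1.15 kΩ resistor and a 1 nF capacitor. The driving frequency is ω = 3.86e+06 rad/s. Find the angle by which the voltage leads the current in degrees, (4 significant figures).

X_C = 1/(ωC) = 259.1 Ω
Parallel: admittances add. Y = 1/R + jωC
Y = (0.0008696 + j0.003860) S
|Y| = 0.003957 S → |Z| = 1/|Y| = 252.7 Ω, ∠Z = −∠Y = -77.30°

-77.30°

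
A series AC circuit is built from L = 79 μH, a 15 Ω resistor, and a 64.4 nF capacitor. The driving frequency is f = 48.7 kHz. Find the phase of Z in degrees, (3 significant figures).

ω = 2πf = 306000 rad/s
X_L = ωL = 24.2 Ω
X_C = 1/(ωC) = 50.7 Ω
Net reactance X = X_L − X_C = -26.6 Ω
Z = 15.0 − j26.6 Ω
|Z| = √(15.0² + 26.6²) = 30.5 Ω
∠Z = arctan(-26.6/15.0) = -60.6°

-60.6°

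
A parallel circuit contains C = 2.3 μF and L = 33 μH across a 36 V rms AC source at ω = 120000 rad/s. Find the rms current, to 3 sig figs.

X_L = ωL = 3.96 Ω
X_C = 1/(ωC) = 3.62 Ω
Parallel: admittances add. Y = 1/(jωL) + jωC
Y = (0 + j0.0235) S
|Y| = 0.0235 S → |Z| = 1/|Y| = 42.6 Ω, ∠Z = −∠Y = -90.0°
I = V/|Z| = 36/42.6 = 845 mA

845 mA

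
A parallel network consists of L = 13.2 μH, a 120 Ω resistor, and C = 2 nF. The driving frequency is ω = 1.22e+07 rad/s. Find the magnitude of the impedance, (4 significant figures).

49.98 Ω

X_L = ωL = 161.0 Ω
X_C = 1/(ωC) = 40.98 Ω
Parallel: admittances add. Y = 1/R + 1/(jωL) + jωC
Y = (0.008333 + j0.01819) S
|Y| = 0.02001 S → |Z| = 1/|Y| = 49.98 Ω, ∠Z = −∠Y = -65.39°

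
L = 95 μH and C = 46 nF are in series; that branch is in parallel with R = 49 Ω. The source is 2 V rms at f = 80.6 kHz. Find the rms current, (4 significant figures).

ω = 2πf = 506400 rad/s
X_L = ωL = 48.11 Ω
X_C = 1/(ωC) = 42.93 Ω
Branch 1: Z₁ = R = 49.00 Ω
Branch 2 (series LC): Z₂ = j(X_L − X_C) = j5.184 Ω
Parallel: Z = Z₁Z₂/(Z₁+Z₂), |Z| = 5.155 Ω, ∠Z = 83.96°
I = V/|Z| = 2/5.155 = 388.0 mA

388.0 mA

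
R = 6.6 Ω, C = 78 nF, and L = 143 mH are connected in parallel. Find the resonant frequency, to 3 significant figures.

1.51 kHz

ω₀ = 1/√(LC) = 1/√(0.143 × 7.8e-08) = 9469 rad/s
f₀ = ω₀/(2π) = 1.51 kHz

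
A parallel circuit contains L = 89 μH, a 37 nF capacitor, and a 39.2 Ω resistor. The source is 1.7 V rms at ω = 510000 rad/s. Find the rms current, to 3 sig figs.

X_L = ωL = 45.4 Ω
X_C = 1/(ωC) = 53.0 Ω
Parallel: admittances add. Y = 1/R + 1/(jωL) + jωC
Y = (0.0255 − j0.00316) S
|Y| = 0.0257 S → |Z| = 1/|Y| = 38.9 Ω, ∠Z = −∠Y = 7.06°
I = V/|Z| = 1.7/38.9 = 43.7 mA

43.7 mA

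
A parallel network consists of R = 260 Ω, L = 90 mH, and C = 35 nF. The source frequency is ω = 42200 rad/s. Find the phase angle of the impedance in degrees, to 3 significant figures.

X_L = ωL = 3800 Ω
X_C = 1/(ωC) = 677 Ω
Parallel: admittances add. Y = 1/R + 1/(jωL) + jωC
Y = (0.00385 + j0.00121) S
|Y| = 0.00403 S → |Z| = 1/|Y| = 248 Ω, ∠Z = −∠Y = -17.5°

-17.5°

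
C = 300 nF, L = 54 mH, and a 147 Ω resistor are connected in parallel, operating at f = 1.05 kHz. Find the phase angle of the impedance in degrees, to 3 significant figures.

ω = 2πf = 6597 rad/s
X_L = ωL = 356 Ω
X_C = 1/(ωC) = 505 Ω
Parallel: admittances add. Y = 1/R + 1/(jωL) + jωC
Y = (0.00680 − j0.000828) S
|Y| = 0.00685 S → |Z| = 1/|Y| = 146 Ω, ∠Z = −∠Y = 6.94°

6.94°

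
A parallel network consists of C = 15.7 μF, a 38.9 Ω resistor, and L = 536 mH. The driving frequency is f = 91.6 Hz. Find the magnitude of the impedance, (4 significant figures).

ω = 2πf = 575.5 rad/s
X_L = ωL = 308.5 Ω
X_C = 1/(ωC) = 110.7 Ω
Parallel: admittances add. Y = 1/R + 1/(jωL) + jωC
Y = (0.02571 + j0.005794) S
|Y| = 0.02635 S → |Z| = 1/|Y| = 37.95 Ω, ∠Z = −∠Y = -12.70°

37.95 Ω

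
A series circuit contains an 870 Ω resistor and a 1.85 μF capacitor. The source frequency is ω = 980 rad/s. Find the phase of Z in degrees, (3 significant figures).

-32.4°

X_C = 1/(ωC) = 552 Ω
Z = 870 − j552 Ω
|Z| = √(870² + 552²) = 1030 Ω
∠Z = arctan(-552/870) = -32.4°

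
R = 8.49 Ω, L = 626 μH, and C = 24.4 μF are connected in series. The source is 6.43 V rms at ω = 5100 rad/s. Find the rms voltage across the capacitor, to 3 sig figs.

5.29 V

X_L = ωL = 3.19 Ω
X_C = 1/(ωC) = 8.04 Ω
Net reactance X = X_L − X_C = -4.84 Ω
Z = 8.49 − j4.84 Ω
|Z| = √(8.49² + 4.84²) = 9.77 Ω
I = V/|Z| = 658 mA
V_C = I·|Z_C| = 0.658 × 8.04 = 5.29 V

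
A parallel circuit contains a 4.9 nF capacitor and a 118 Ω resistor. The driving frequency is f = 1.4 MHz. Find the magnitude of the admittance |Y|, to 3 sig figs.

ω = 2πf = 8.796e+06 rad/s
X_C = 1/(ωC) = 23.2 Ω
Parallel: admittances add. Y = 1/R + jωC
Y = (0.00847 + j0.0431) S
|Y| = 0.0439 S → |Z| = 1/|Y| = 22.8 Ω, ∠Z = −∠Y = -78.9°

43.9 mS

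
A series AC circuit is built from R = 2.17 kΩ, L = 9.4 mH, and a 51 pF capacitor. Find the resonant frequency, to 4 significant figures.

ω₀ = 1/√(LC) = 1/√(0.0094 × 5.1e-11) = 1.444e+06 rad/s
f₀ = ω₀/(2π) = 229.9 kHz

229.9 kHz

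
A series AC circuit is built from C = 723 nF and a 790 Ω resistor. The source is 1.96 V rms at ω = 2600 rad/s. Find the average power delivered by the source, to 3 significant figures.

3.35 mW

X_C = 1/(ωC) = 532 Ω
Z = 790 − j532 Ω
|Z| = √(790² + 532²) = 952 Ω
∠Z = arctan(-532/790) = -34.0°
I = V/|Z| = 2.06 mA
P = VI cos φ = 1.96 × 0.00206 × cos(-34.0°) = 3.35 mW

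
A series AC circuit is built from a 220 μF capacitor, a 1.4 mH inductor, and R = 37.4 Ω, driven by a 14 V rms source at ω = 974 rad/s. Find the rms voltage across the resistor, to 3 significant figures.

X_L = ωL = 1.36 Ω
X_C = 1/(ωC) = 4.67 Ω
Net reactance X = X_L − X_C = -3.30 Ω
Z = 37.4 − j3.30 Ω
|Z| = √(37.4² + 3.30²) = 37.5 Ω
I = V/|Z| = 373 mA
V_R = I·|Z_R| = 0.373 × 37.4 = 13.9 V

13.9 V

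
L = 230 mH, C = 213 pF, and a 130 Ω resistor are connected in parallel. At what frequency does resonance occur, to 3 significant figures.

22.7 kHz

ω₀ = 1/√(LC) = 1/√(0.23 × 2.13e-10) = 142900 rad/s
f₀ = ω₀/(2π) = 22.7 kHz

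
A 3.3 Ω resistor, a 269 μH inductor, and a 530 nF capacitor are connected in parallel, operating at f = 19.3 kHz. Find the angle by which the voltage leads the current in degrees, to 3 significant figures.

ω = 2πf = 121300 rad/s
X_L = ωL = 32.6 Ω
X_C = 1/(ωC) = 15.6 Ω
Parallel: admittances add. Y = 1/R + 1/(jωL) + jωC
Y = (0.303 + j0.0336) S
|Y| = 0.305 S → |Z| = 1/|Y| = 3.28 Ω, ∠Z = −∠Y = -6.33°

-6.33°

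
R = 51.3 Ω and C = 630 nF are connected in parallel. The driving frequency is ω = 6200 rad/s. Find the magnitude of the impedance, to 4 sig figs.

50.30 Ω

X_C = 1/(ωC) = 256.0 Ω
Parallel: admittances add. Y = 1/R + jωC
Y = (0.01949 + j0.003906) S
|Y| = 0.01988 S → |Z| = 1/|Y| = 50.30 Ω, ∠Z = −∠Y = -11.33°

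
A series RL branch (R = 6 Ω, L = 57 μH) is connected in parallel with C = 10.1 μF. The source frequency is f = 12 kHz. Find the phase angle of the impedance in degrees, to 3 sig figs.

ω = 2πf = 75400 rad/s
X_L = ωL = 4.30 Ω
X_C = 1/(ωC) = 1.31 Ω
Branch 1 (R+jX_L): Z₁ = 6.00 + j4.30 Ω, |Z₁| = 7.38 Ω
Branch 2 (−jX_C): Z₂ = −j1.31 Ω
Parallel: Z = Z₁Z₂/(Z₁+Z₂), |Z| = 1.45 Ω, ∠Z = -80.8°

-80.8°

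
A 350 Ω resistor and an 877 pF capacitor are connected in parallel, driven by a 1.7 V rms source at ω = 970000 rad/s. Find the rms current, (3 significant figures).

5.07 mA

X_C = 1/(ωC) = 1180 Ω
Parallel: admittances add. Y = 1/R + jωC
Y = (0.00286 + j0.000851) S
|Y| = 0.00298 S → |Z| = 1/|Y| = 335 Ω, ∠Z = −∠Y = -16.6°
I = V/|Z| = 1.7/335 = 5.07 mA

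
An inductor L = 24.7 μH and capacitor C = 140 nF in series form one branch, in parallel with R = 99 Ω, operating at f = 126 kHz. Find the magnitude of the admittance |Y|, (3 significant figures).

ω = 2πf = 791700 rad/s
X_L = ωL = 19.6 Ω
X_C = 1/(ωC) = 9.02 Ω
Branch 1: Z₁ = R = 99.0 Ω
Branch 2 (series LC): Z₂ = j(X_L − X_C) = j10.5 Ω
Parallel: Z = Z₁Z₂/(Z₁+Z₂), |Z| = 10.5 Ω, ∠Z = 83.9°
|Y| = 1/|Z| = 95.5 mS

95.5 mS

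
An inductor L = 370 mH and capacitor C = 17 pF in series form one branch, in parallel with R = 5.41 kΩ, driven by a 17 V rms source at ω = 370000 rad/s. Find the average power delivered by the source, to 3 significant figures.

X_L = ωL = 137000 Ω
X_C = 1/(ωC) = 159000 Ω
Branch 1: Z₁ = R = 5410 Ω
Branch 2 (series LC): Z₂ = j(X_L − X_C) = −j22100 Ω
Parallel: Z = Z₁Z₂/(Z₁+Z₂), |Z| = 5250 Ω, ∠Z = -13.8°
I = V/|Z| = 3.24 mA
P = VI cos φ = 17 × 0.00324 × cos(-13.8°) = 53.4 mW

53.4 mW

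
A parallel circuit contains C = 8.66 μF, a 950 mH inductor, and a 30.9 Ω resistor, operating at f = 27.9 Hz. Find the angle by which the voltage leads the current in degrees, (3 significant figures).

ω = 2πf = 175.3 rad/s
X_L = ωL = 167 Ω
X_C = 1/(ωC) = 659 Ω
Parallel: admittances add. Y = 1/R + 1/(jωL) + jωC
Y = (0.0324 − j0.00449) S
|Y| = 0.0327 S → |Z| = 1/|Y| = 30.6 Ω, ∠Z = −∠Y = 7.89°

7.89°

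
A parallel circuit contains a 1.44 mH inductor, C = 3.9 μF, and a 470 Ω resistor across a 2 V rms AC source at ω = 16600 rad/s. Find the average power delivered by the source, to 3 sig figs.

X_L = ωL = 23.9 Ω
X_C = 1/(ωC) = 15.4 Ω
Parallel: admittances add. Y = 1/R + 1/(jωL) + jωC
Y = (0.00213 + j0.0229) S
|Y| = 0.0230 S → |Z| = 1/|Y| = 43.5 Ω, ∠Z = −∠Y = -84.7°
I = V/|Z| = 46.0 mA
P = VI cos φ = 2 × 0.0460 × cos(-84.7°) = 8.51 mW

8.51 mW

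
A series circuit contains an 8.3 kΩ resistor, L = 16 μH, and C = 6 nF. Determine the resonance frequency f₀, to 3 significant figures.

ω₀ = 1/√(LC) = 1/√(1.6e-05 × 6e-09) = 3.227e+06 rad/s
f₀ = ω₀/(2π) = 514 kHz

514 kHz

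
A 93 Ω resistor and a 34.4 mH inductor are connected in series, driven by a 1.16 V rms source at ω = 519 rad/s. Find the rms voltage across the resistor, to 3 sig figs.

1.14 V

X_L = ωL = 17.9 Ω
Z = 93.0 + j17.9 Ω
|Z| = √(93.0² + 17.9²) = 94.7 Ω
I = V/|Z| = 12.2 mA
V_R = I·|Z_R| = 0.0122 × 93.0 = 1.14 V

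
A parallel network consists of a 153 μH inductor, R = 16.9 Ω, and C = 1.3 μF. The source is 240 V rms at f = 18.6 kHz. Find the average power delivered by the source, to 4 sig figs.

ω = 2πf = 116900 rad/s
X_L = ωL = 17.88 Ω
X_C = 1/(ωC) = 6.582 Ω
Parallel: admittances add. Y = 1/R + 1/(jωL) + jωC
Y = (0.05917 + j0.09600) S
|Y| = 0.1128 S → |Z| = 1/|Y| = 8.867 Ω, ∠Z = −∠Y = -58.35°
I = V/|Z| = 27.07 A
P = VI cos φ = 240 × 27.07 × cos(-58.35°) = 3.408 kW

3.408 kW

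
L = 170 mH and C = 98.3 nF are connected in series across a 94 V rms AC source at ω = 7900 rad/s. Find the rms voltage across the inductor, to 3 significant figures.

X_L = ωL = 1340 Ω
X_C = 1/(ωC) = 1290 Ω
Net reactance X = X_L − X_C = 55.3 Ω
Z = j55.3 Ω
|Z| = √(0² + 55.3²) = 55.3 Ω
I = V/|Z| = 1.70 A
V_L = I·|Z_L| = 1.70 × 1340 = 2280 V

2280 V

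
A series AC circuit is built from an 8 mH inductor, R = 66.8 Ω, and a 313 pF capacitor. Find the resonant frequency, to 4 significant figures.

100.6 kHz

ω₀ = 1/√(LC) = 1/√(0.008 × 3.13e-10) = 632000 rad/s
f₀ = ω₀/(2π) = 100.6 kHz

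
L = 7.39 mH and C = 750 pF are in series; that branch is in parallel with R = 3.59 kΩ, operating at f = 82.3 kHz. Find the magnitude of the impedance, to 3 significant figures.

ω = 2πf = 517100 rad/s
X_L = ωL = 3820 Ω
X_C = 1/(ωC) = 2580 Ω
Branch 1: Z₁ = R = 3590 Ω
Branch 2 (series LC): Z₂ = j(X_L − X_C) = j1240 Ω
Parallel: Z = Z₁Z₂/(Z₁+Z₂), |Z| = 1170 Ω, ∠Z = 70.9°

1170 Ω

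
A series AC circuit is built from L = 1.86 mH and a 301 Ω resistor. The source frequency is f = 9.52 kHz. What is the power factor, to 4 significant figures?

0.9380

ω = 2πf = 59820 rad/s
X_L = ωL = 111.3 Ω
Z = 301.0 + j111.3 Ω
|Z| = √(301.0² + 111.3²) = 320.9 Ω
∠Z = arctan(111.3/301.0) = 20.29°
cos φ = cos(20.29°) = 0.9380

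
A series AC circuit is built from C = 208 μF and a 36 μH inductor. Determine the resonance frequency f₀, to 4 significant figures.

ω₀ = 1/√(LC) = 1/√(3.6e-05 × 0.000208) = 11560 rad/s
f₀ = ω₀/(2π) = 1.839 kHz

1.839 kHz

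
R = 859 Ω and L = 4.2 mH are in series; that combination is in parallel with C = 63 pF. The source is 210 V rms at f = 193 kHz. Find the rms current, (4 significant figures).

ω = 2πf = 1.213e+06 rad/s
X_L = ωL = 5093 Ω
X_C = 1/(ωC) = 13090 Ω
Branch 1 (R+jX_L): Z₁ = 859.0 + j5093 Ω, |Z₁| = 5165 Ω
Branch 2 (−jX_C): Z₂ = −j13090 Ω
Parallel: Z = Z₁Z₂/(Z₁+Z₂), |Z| = 8407 Ω, ∠Z = 74.30°
I = V/|Z| = 210/8407 = 24.98 mA

24.98 mA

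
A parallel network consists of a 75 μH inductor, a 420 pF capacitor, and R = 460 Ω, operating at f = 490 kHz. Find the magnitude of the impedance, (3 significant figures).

268 Ω

ω = 2πf = 3.079e+06 rad/s
X_L = ωL = 231 Ω
X_C = 1/(ωC) = 773 Ω
Parallel: admittances add. Y = 1/R + 1/(jωL) + jωC
Y = (0.00217 − j0.00304) S
|Y| = 0.00374 S → |Z| = 1/|Y| = 268 Ω, ∠Z = −∠Y = 54.4°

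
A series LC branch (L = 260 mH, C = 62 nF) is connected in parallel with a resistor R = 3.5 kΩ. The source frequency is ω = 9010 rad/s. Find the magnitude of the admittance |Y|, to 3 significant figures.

X_L = ωL = 2340 Ω
X_C = 1/(ωC) = 1790 Ω
Branch 1: Z₁ = R = 3500 Ω
Branch 2 (series LC): Z₂ = j(X_L − X_C) = j552 Ω
Parallel: Z = Z₁Z₂/(Z₁+Z₂), |Z| = 546 Ω, ∠Z = 81.0°
|Y| = 1/|Z| = 1.83 mS

1.83 mS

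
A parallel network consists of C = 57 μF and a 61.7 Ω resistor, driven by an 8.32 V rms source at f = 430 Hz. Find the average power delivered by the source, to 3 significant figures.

ω = 2πf = 2702 rad/s
X_C = 1/(ωC) = 6.49 Ω
Parallel: admittances add. Y = 1/R + jωC
Y = (0.0162 + j0.154) S
|Y| = 0.155 S → |Z| = 1/|Y| = 6.46 Ω, ∠Z = −∠Y = -84.0°
I = V/|Z| = 1.29 A
P = VI cos φ = 8.32 × 1.29 × cos(-84.0°) = 1.12 W

1.12 W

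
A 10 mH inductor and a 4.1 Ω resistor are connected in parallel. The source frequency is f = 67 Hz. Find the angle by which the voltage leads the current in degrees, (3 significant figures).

44.2°

ω = 2πf = 421.0 rad/s
X_L = ωL = 4.21 Ω
Parallel: admittances add. Y = 1/R + 1/(jωL)
Y = (0.244 − j0.238) S
|Y| = 0.340 S → |Z| = 1/|Y| = 2.94 Ω, ∠Z = −∠Y = 44.2°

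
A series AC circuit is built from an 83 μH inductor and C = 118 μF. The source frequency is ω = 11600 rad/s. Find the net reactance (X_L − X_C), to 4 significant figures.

0.2322 Ω

X_L = ωL = 0.9628 Ω
X_C = 1/(ωC) = 0.7306 Ω
X = 0.9628 − 0.7306 = 0.2322 Ω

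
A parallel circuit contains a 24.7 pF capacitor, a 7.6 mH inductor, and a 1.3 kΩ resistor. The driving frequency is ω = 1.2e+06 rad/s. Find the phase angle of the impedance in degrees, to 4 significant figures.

5.938°

X_L = ωL = 9120 Ω
X_C = 1/(ωC) = 33740 Ω
Parallel: admittances add. Y = 1/R + 1/(jωL) + jωC
Y = (0.0007692 − j8.001e-05) S
|Y| = 0.0007734 S → |Z| = 1/|Y| = 1293 Ω, ∠Z = −∠Y = 5.938°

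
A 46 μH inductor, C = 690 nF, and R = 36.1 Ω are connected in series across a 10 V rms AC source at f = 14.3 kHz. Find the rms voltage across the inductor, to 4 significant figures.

1.086 V

ω = 2πf = 89850 rad/s
X_L = ωL = 4.133 Ω
X_C = 1/(ωC) = 16.13 Ω
Net reactance X = X_L − X_C = -12.00 Ω
Z = 36.10 − j12.00 Ω
|Z| = √(36.10² + 12.00²) = 38.04 Ω
I = V/|Z| = 262.9 mA
V_L = I·|Z_L| = 0.2629 × 4.133 = 1.086 V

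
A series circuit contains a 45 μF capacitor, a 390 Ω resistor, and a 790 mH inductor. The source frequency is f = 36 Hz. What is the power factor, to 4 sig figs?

ω = 2πf = 226.2 rad/s
X_L = ωL = 178.7 Ω
X_C = 1/(ωC) = 98.24 Ω
Net reactance X = X_L − X_C = 80.45 Ω
Z = 390.0 + j80.45 Ω
|Z| = √(390.0² + 80.45²) = 398.2 Ω
∠Z = arctan(80.45/390.0) = 11.66°
cos φ = cos(11.66°) = 0.9794

0.9794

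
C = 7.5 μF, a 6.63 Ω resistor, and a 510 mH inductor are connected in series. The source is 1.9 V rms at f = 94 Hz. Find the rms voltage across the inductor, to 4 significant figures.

7.555 V

ω = 2πf = 590.6 rad/s
X_L = ωL = 301.2 Ω
X_C = 1/(ωC) = 225.8 Ω
Net reactance X = X_L − X_C = 75.46 Ω
Z = 6.630 + j75.46 Ω
|Z| = √(6.630² + 75.46²) = 75.75 Ω
I = V/|Z| = 25.08 mA
V_L = I·|Z_L| = 0.02508 × 301.2 = 7.555 V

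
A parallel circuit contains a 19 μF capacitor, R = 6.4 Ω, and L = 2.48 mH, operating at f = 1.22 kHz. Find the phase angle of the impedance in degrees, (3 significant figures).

ω = 2πf = 7665 rad/s
X_L = ωL = 19.0 Ω
X_C = 1/(ωC) = 6.87 Ω
Parallel: admittances add. Y = 1/R + 1/(jωL) + jωC
Y = (0.156 + j0.0930) S
|Y| = 0.182 S → |Z| = 1/|Y| = 5.50 Ω, ∠Z = −∠Y = -30.8°

-30.8°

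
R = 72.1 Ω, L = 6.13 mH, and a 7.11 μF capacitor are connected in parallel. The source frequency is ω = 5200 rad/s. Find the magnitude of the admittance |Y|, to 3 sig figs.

X_L = ωL = 31.9 Ω
X_C = 1/(ωC) = 27.0 Ω
Parallel: admittances add. Y = 1/R + 1/(jωL) + jωC
Y = (0.0139 + j0.00560) S
|Y| = 0.0150 S → |Z| = 1/|Y| = 66.9 Ω, ∠Z = −∠Y = -22.0°

15.0 mS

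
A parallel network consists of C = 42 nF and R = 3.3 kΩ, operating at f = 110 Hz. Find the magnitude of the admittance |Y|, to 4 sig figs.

304.4 μS

ω = 2πf = 691.2 rad/s
X_C = 1/(ωC) = 34450 Ω
Parallel: admittances add. Y = 1/R + jωC
Y = (0.0003030 + j2.903e-05) S
|Y| = 0.0003044 S → |Z| = 1/|Y| = 3285 Ω, ∠Z = −∠Y = -5.472°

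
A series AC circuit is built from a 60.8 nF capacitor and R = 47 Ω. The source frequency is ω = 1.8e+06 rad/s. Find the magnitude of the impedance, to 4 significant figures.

X_C = 1/(ωC) = 9.137 Ω
Z = 47.00 − j9.137 Ω
|Z| = √(47.00² + 9.137²) = 47.88 Ω

47.88 Ω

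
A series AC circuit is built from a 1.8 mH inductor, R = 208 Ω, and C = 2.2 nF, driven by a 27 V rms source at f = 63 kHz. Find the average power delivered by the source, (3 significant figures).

650 mW

ω = 2πf = 395800 rad/s
X_L = ωL = 713 Ω
X_C = 1/(ωC) = 1150 Ω
Net reactance X = X_L − X_C = -436 Ω
Z = 208 − j436 Ω
|Z| = √(208² + 436²) = 483 Ω
∠Z = arctan(-436/208) = -64.5°
I = V/|Z| = 55.9 mA
P = VI cos φ = 27 × 0.0559 × cos(-64.5°) = 650 mW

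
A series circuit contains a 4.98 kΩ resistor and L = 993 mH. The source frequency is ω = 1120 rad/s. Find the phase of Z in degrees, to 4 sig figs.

12.59°

X_L = ωL = 1112 Ω
Z = 4980 + j1112 Ω
|Z| = √(4980² + 1112²) = 5103 Ω
∠Z = arctan(1112/4980) = 12.59°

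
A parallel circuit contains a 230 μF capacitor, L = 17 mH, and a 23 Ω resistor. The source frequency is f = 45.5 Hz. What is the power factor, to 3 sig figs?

0.297

ω = 2πf = 285.9 rad/s
X_L = ωL = 4.86 Ω
X_C = 1/(ωC) = 15.2 Ω
Parallel: admittances add. Y = 1/R + 1/(jωL) + jωC
Y = (0.0435 − j0.140) S
|Y| = 0.147 S → |Z| = 1/|Y| = 6.82 Ω, ∠Z = −∠Y = 72.7°
cos φ = cos(72.7°) = 0.297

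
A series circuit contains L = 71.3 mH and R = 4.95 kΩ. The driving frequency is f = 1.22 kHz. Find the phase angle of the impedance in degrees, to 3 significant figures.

ω = 2πf = 7665 rad/s
X_L = ωL = 547 Ω
Z = 4950 + j547 Ω
|Z| = √(4950² + 547²) = 4980 Ω
∠Z = arctan(547/4950) = 6.30°

6.30°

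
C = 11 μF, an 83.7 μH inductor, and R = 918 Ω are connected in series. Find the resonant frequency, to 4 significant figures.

ω₀ = 1/√(LC) = 1/√(8.37e-05 × 1.1e-05) = 32960 rad/s
f₀ = ω₀/(2π) = 5.245 kHz

5.245 kHz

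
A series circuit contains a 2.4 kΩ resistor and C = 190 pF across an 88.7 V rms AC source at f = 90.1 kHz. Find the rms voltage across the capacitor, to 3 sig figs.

85.9 V

ω = 2πf = 566100 rad/s
X_C = 1/(ωC) = 9300 Ω
Z = 2400 − j9300 Ω
|Z| = √(2400² + 9300²) = 9600 Ω
I = V/|Z| = 9.24 mA
V_C = I·|Z_C| = 0.00924 × 9300 = 85.9 V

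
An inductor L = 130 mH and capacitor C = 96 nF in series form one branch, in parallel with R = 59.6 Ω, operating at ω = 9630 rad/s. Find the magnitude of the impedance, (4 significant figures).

56.25 Ω

X_L = ωL = 1252 Ω
X_C = 1/(ωC) = 1082 Ω
Branch 1: Z₁ = R = 59.60 Ω
Branch 2 (series LC): Z₂ = j(X_L − X_C) = j170.2 Ω
Parallel: Z = Z₁Z₂/(Z₁+Z₂), |Z| = 56.25 Ω, ∠Z = 19.30°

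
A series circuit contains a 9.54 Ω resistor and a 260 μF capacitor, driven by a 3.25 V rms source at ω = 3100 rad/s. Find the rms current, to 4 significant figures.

337.8 mA

X_C = 1/(ωC) = 1.241 Ω
Z = 9.540 − j1.241 Ω
|Z| = √(9.540² + 1.241²) = 9.620 Ω
I = V/|Z| = 3.25/9.620 = 337.8 mA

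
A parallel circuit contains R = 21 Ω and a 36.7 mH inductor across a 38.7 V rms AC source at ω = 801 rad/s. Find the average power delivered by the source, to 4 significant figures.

X_L = ωL = 29.40 Ω
Parallel: admittances add. Y = 1/R + 1/(jωL)
Y = (0.04762 − j0.03402) S
|Y| = 0.05852 S → |Z| = 1/|Y| = 17.09 Ω, ∠Z = −∠Y = 35.54°
I = V/|Z| = 2.265 A
P = VI cos φ = 38.7 × 2.265 × cos(35.54°) = 71.32 W

71.32 W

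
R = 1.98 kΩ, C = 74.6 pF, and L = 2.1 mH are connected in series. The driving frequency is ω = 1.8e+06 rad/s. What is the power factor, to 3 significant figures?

X_L = ωL = 3780 Ω
X_C = 1/(ωC) = 7450 Ω
Net reactance X = X_L − X_C = -3670 Ω
Z = 1980 − j3670 Ω
|Z| = √(1980² + 3670²) = 4170 Ω
∠Z = arctan(-3670/1980) = -61.6°
cos φ = cos(-61.6°) = 0.475

0.475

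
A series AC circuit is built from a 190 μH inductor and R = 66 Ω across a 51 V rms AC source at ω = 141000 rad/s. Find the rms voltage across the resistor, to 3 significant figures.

X_L = ωL = 26.8 Ω
Z = 66.0 + j26.8 Ω
|Z| = √(66.0² + 26.8²) = 71.2 Ω
I = V/|Z| = 716 mA
V_R = I·|Z_R| = 0.716 × 66.0 = 47.3 V

47.3 V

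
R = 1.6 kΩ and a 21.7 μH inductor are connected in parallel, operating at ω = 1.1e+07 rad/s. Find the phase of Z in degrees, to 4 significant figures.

81.51°

X_L = ωL = 238.7 Ω
Parallel: admittances add. Y = 1/R + 1/(jωL)
Y = (0.0006250 − j0.004189) S
|Y| = 0.004236 S → |Z| = 1/|Y| = 236.1 Ω, ∠Z = −∠Y = 81.51°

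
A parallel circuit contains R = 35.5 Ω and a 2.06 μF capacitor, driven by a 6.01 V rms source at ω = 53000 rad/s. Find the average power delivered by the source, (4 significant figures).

1.017 W

X_C = 1/(ωC) = 9.159 Ω
Parallel: admittances add. Y = 1/R + jωC
Y = (0.02817 + j0.1092) S
|Y| = 0.1128 S → |Z| = 1/|Y| = 8.869 Ω, ∠Z = −∠Y = -75.53°
I = V/|Z| = 677.7 mA
P = VI cos φ = 6.01 × 0.6777 × cos(-75.53°) = 1.017 W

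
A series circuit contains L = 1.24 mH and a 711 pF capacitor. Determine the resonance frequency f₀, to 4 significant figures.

ω₀ = 1/√(LC) = 1/√(0.00124 × 7.11e-10) = 1.065e+06 rad/s
f₀ = ω₀/(2π) = 169.5 kHz

169.5 kHz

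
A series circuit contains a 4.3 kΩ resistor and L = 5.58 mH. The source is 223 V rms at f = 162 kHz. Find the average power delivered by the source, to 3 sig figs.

4.21 W

ω = 2πf = 1.018e+06 rad/s
X_L = ωL = 5680 Ω
Z = 4300 + j5680 Ω
|Z| = √(4300² + 5680²) = 7120 Ω
∠Z = arctan(5680/4300) = 52.9°
I = V/|Z| = 31.3 mA
P = VI cos φ = 223 × 0.0313 × cos(52.9°) = 4.21 W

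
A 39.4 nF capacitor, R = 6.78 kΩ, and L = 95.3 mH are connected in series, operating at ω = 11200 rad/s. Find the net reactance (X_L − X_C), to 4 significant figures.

X_L = ωL = 1067 Ω
X_C = 1/(ωC) = 2266 Ω
X = 1067 − 2266 = -1199 Ω

-1199 Ω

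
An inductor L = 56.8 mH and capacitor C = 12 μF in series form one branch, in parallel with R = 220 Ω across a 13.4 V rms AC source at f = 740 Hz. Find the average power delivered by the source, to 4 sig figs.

ω = 2πf = 4650 rad/s
X_L = ωL = 264.1 Ω
X_C = 1/(ωC) = 17.92 Ω
Branch 1: Z₁ = R = 220.0 Ω
Branch 2 (series LC): Z₂ = j(X_L − X_C) = j246.2 Ω
Parallel: Z = Z₁Z₂/(Z₁+Z₂), |Z| = 164.0 Ω, ∠Z = 41.79°
I = V/|Z| = 81.69 mA
P = VI cos φ = 13.4 × 0.08169 × cos(41.79°) = 816.2 mW

816.2 mW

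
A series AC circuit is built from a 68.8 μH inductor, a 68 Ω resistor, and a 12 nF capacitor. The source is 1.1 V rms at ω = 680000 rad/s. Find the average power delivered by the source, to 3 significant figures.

7.94 mW

X_L = ωL = 46.8 Ω
X_C = 1/(ωC) = 123 Ω
Net reactance X = X_L − X_C = -75.8 Ω
Z = 68.0 − j75.8 Ω
|Z| = √(68.0² + 75.8²) = 102 Ω
∠Z = arctan(-75.8/68.0) = -48.1°
I = V/|Z| = 10.8 mA
P = VI cos φ = 1.1 × 0.0108 × cos(-48.1°) = 7.94 mW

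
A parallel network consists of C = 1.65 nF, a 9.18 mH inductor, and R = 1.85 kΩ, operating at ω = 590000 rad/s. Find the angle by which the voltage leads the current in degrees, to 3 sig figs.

X_L = ωL = 5420 Ω
X_C = 1/(ωC) = 1030 Ω
Parallel: admittances add. Y = 1/R + 1/(jωL) + jωC
Y = (0.000541 + j0.000789) S
|Y| = 0.000956 S → |Z| = 1/|Y| = 1050 Ω, ∠Z = −∠Y = -55.6°

-55.6°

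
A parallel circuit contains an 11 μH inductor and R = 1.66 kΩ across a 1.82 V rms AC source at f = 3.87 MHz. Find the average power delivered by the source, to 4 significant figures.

1.995 mW

ω = 2πf = 2.432e+07 rad/s
X_L = ωL = 267.5 Ω
Parallel: admittances add. Y = 1/R + 1/(jωL)
Y = (0.0006024 − j0.003739) S
|Y| = 0.003787 S → |Z| = 1/|Y| = 264.1 Ω, ∠Z = −∠Y = 80.85°
I = V/|Z| = 6.892 mA
P = VI cos φ = 1.82 × 0.006892 × cos(80.85°) = 1.995 mW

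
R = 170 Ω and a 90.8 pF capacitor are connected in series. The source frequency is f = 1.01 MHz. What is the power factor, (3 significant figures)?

0.0975

ω = 2πf = 6.346e+06 rad/s
X_C = 1/(ωC) = 1740 Ω
Z = 170 − j1740 Ω
|Z| = √(170² + 1740²) = 1740 Ω
∠Z = arctan(-1740/170) = -84.4°
cos φ = cos(-84.4°) = 0.0975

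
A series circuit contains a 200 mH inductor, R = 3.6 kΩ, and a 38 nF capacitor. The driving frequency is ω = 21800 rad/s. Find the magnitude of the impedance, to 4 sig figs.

X_L = ωL = 4360 Ω
X_C = 1/(ωC) = 1207 Ω
Net reactance X = X_L − X_C = 3153 Ω
Z = 3600 + j3153 Ω
|Z| = √(3600² + 3153²) = 4785 Ω

4785 Ω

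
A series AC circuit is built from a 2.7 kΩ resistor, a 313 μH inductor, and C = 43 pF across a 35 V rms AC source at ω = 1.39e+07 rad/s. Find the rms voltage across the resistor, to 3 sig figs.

24.9 V

X_L = ωL = 4350 Ω
X_C = 1/(ωC) = 1670 Ω
Net reactance X = X_L − X_C = 2680 Ω
Z = 2700 + j2680 Ω
|Z| = √(2700² + 2680²) = 3800 Ω
I = V/|Z| = 9.20 mA
V_R = I·|Z_R| = 0.00920 × 2700 = 24.9 V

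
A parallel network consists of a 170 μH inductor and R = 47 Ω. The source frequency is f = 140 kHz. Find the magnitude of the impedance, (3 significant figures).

44.8 Ω

ω = 2πf = 879600 rad/s
X_L = ωL = 150 Ω
Parallel: admittances add. Y = 1/R + 1/(jωL)
Y = (0.0213 − j0.00669) S
|Y| = 0.0223 S → |Z| = 1/|Y| = 44.8 Ω, ∠Z = −∠Y = 17.4°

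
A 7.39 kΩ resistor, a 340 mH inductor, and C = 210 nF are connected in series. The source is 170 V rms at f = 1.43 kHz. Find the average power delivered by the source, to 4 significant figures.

3.502 W

ω = 2πf = 8985 rad/s
X_L = ωL = 3055 Ω
X_C = 1/(ωC) = 530.0 Ω
Net reactance X = X_L − X_C = 2525 Ω
Z = 7390 + j2525 Ω
|Z| = √(7390² + 2525²) = 7809 Ω
∠Z = arctan(2525/7390) = 18.86°
I = V/|Z| = 21.77 mA
P = VI cos φ = 170 × 0.02177 × cos(18.86°) = 3.502 W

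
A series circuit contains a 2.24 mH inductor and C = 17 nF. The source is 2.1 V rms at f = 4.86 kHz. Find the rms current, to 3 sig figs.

1.13 mA

ω = 2πf = 30540 rad/s
X_L = ωL = 68.4 Ω
X_C = 1/(ωC) = 1930 Ω
Net reactance X = X_L − X_C = -1860 Ω
Z = − j1860 Ω
|Z| = √(0² + 1860²) = 1860 Ω
I = V/|Z| = 2.1/1860 = 1.13 mA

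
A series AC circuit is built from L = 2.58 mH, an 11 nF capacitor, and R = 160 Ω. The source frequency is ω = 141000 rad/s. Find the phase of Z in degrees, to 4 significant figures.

X_L = ωL = 363.8 Ω
X_C = 1/(ωC) = 644.7 Ω
Net reactance X = X_L − X_C = -281.0 Ω
Z = 160.0 − j281.0 Ω
|Z| = √(160.0² + 281.0²) = 323.3 Ω
∠Z = arctan(-281.0/160.0) = -60.34°

-60.34°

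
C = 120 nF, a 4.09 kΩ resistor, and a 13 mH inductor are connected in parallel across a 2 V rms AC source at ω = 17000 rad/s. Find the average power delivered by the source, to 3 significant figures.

X_L = ωL = 221 Ω
X_C = 1/(ωC) = 490 Ω
Parallel: admittances add. Y = 1/R + 1/(jωL) + jωC
Y = (0.000244 − j0.00248) S
|Y| = 0.00250 S → |Z| = 1/|Y| = 400 Ω, ∠Z = −∠Y = 84.4°
I = V/|Z| = 4.99 mA
P = VI cos φ = 2 × 0.00499 × cos(84.4°) = 978 μW

978 μW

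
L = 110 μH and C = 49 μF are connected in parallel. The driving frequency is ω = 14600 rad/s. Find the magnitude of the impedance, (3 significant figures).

X_L = ωL = 1.61 Ω
X_C = 1/(ωC) = 1.40 Ω
Parallel: admittances add. Y = 1/(jωL) + jωC
Y = (0 + j0.0927) S
|Y| = 0.0927 S → |Z| = 1/|Y| = 10.8 Ω, ∠Z = −∠Y = -90.0°

10.8 Ω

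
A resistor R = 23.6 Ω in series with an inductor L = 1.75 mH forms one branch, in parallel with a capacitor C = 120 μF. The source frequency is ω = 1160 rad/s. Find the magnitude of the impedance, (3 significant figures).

7.04 Ω

X_L = ωL = 2.03 Ω
X_C = 1/(ωC) = 7.18 Ω
Branch 1 (R+jX_L): Z₁ = 23.6 + j2.03 Ω, |Z₁| = 23.7 Ω
Branch 2 (−jX_C): Z₂ = −j7.18 Ω
Parallel: Z = Z₁Z₂/(Z₁+Z₂), |Z| = 7.04 Ω, ∠Z = -72.8°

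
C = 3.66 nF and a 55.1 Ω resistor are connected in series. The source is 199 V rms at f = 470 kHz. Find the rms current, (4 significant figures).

ω = 2πf = 2.953e+06 rad/s
X_C = 1/(ωC) = 92.52 Ω
Z = 55.10 − j92.52 Ω
|Z| = √(55.10² + 92.52²) = 107.7 Ω
I = V/|Z| = 199/107.7 = 1.848 A

1.848 A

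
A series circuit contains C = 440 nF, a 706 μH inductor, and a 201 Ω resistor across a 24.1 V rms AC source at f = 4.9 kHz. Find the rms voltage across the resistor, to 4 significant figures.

23.33 V

ω = 2πf = 30790 rad/s
X_L = ωL = 21.74 Ω
X_C = 1/(ωC) = 73.82 Ω
Net reactance X = X_L − X_C = -52.08 Ω
Z = 201.0 − j52.08 Ω
|Z| = √(201.0² + 52.08²) = 207.6 Ω
I = V/|Z| = 116.1 mA
V_R = I·|Z_R| = 0.1161 × 201.0 = 23.33 V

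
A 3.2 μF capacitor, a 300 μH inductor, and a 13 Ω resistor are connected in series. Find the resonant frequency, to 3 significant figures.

5.14 kHz

ω₀ = 1/√(LC) = 1/√(0.0003 × 3.2e-06) = 32270 rad/s
f₀ = ω₀/(2π) = 5.14 kHz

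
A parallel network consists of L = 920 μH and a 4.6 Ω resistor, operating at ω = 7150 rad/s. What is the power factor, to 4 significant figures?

X_L = ωL = 6.578 Ω
Parallel: admittances add. Y = 1/R + 1/(jωL)
Y = (0.2174 − j0.1520) S
|Y| = 0.2653 S → |Z| = 1/|Y| = 3.770 Ω, ∠Z = −∠Y = 34.97°
cos φ = cos(34.97°) = 0.8195

0.8195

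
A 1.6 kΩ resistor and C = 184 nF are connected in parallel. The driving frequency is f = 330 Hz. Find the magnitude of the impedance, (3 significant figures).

ω = 2πf = 2073 rad/s
X_C = 1/(ωC) = 2620 Ω
Parallel: admittances add. Y = 1/R + jωC
Y = (0.000625 + j0.000382) S
|Y| = 0.000732 S → |Z| = 1/|Y| = 1370 Ω, ∠Z = −∠Y = -31.4°

1370 Ω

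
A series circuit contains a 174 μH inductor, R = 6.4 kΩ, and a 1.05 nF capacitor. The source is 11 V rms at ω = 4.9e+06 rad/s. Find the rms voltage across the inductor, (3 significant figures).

X_L = ωL = 853 Ω
X_C = 1/(ωC) = 194 Ω
Net reactance X = X_L − X_C = 658 Ω
Z = 6400 + j658 Ω
|Z| = √(6400² + 658²) = 6430 Ω
I = V/|Z| = 1.71 mA
V_L = I·|Z_L| = 0.00171 × 853 = 1.46 V

1.46 V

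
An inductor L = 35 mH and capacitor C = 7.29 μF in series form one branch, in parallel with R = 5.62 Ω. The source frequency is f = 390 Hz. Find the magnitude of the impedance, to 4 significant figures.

5.523 Ω

ω = 2πf = 2450 rad/s
X_L = ωL = 85.77 Ω
X_C = 1/(ωC) = 55.98 Ω
Branch 1: Z₁ = R = 5.620 Ω
Branch 2 (series LC): Z₂ = j(X_L − X_C) = j29.79 Ω
Parallel: Z = Z₁Z₂/(Z₁+Z₂), |Z| = 5.523 Ω, ∠Z = 10.68°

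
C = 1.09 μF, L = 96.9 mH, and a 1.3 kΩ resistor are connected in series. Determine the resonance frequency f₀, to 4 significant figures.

ω₀ = 1/√(LC) = 1/√(0.0969 × 1.09e-06) = 3077 rad/s
f₀ = ω₀/(2π) = 489.7 Hz

489.7 Hz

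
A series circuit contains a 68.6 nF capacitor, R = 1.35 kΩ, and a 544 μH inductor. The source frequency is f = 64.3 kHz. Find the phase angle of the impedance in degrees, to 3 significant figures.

7.75°

ω = 2πf = 404000 rad/s
X_L = ωL = 220 Ω
X_C = 1/(ωC) = 36.1 Ω
Net reactance X = X_L − X_C = 184 Ω
Z = 1350 + j184 Ω
|Z| = √(1350² + 184²) = 1360 Ω
∠Z = arctan(184/1350) = 7.75°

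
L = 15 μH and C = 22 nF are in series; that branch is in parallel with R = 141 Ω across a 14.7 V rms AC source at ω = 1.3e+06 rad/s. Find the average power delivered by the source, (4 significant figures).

1.533 W

X_L = ωL = 19.50 Ω
X_C = 1/(ωC) = 34.97 Ω
Branch 1: Z₁ = R = 141.0 Ω
Branch 2 (series LC): Z₂ = j(X_L − X_C) = −j15.47 Ω
Parallel: Z = Z₁Z₂/(Z₁+Z₂), |Z| = 15.37 Ω, ∠Z = -83.74°
I = V/|Z| = 956.2 mA
P = VI cos φ = 14.7 × 0.9562 × cos(-83.74°) = 1.533 W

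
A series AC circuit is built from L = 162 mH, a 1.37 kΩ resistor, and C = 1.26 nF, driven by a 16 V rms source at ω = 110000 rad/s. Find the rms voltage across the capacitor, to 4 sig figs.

10.80 V

X_L = ωL = 17820 Ω
X_C = 1/(ωC) = 7215 Ω
Net reactance X = X_L − X_C = 10600 Ω
Z = 1370 + j10600 Ω
|Z| = √(1370² + 10600²) = 10690 Ω
I = V/|Z| = 1.496 mA
V_C = I·|Z_C| = 0.001496 × 7215 = 10.80 V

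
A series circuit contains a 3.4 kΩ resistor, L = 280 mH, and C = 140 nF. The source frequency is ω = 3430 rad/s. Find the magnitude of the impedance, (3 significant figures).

3580 Ω

X_L = ωL = 960 Ω
X_C = 1/(ωC) = 2080 Ω
Net reactance X = X_L − X_C = -1120 Ω
Z = 3400 − j1120 Ω
|Z| = √(3400² + 1120²) = 3580 Ω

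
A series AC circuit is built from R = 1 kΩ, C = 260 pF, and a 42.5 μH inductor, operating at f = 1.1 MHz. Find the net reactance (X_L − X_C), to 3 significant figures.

ω = 2πf = 6.912e+06 rad/s
X_L = ωL = 294 Ω
X_C = 1/(ωC) = 556 Ω
X = 294 − 556 = -263 Ω

-263 Ω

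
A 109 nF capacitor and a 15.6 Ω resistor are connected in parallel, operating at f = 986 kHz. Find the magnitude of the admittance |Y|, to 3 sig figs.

ω = 2πf = 6.195e+06 rad/s
X_C = 1/(ωC) = 1.48 Ω
Parallel: admittances add. Y = 1/R + jωC
Y = (0.0641 + j0.675) S
|Y| = 0.678 S → |Z| = 1/|Y| = 1.47 Ω, ∠Z = −∠Y = -84.6°

678 mS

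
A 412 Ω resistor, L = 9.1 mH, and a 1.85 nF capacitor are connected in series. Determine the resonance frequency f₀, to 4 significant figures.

ω₀ = 1/√(LC) = 1/√(0.0091 × 1.85e-09) = 243700 rad/s
f₀ = ω₀/(2π) = 38.79 kHz

38.79 kHz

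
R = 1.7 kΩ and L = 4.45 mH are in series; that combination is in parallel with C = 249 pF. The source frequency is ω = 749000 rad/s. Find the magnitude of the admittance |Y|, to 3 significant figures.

X_L = ωL = 3330 Ω
X_C = 1/(ωC) = 5360 Ω
Branch 1 (R+jX_L): Z₁ = 1700 + j3330 Ω, |Z₁| = 3740 Ω
Branch 2 (−jX_C): Z₂ = −j5360 Ω
Parallel: Z = Z₁Z₂/(Z₁+Z₂), |Z| = 7580 Ω, ∠Z = 23.0°
|Y| = 1/|Z| = 132 μS

132 μS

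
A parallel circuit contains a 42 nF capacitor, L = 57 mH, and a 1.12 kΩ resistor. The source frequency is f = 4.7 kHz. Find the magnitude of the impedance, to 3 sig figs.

ω = 2πf = 29530 rad/s
X_L = ωL = 1680 Ω
X_C = 1/(ωC) = 806 Ω
Parallel: admittances add. Y = 1/R + 1/(jωL) + jωC
Y = (0.000893 + j0.000646) S
|Y| = 0.00110 S → |Z| = 1/|Y| = 907 Ω, ∠Z = −∠Y = -35.9°

907 Ω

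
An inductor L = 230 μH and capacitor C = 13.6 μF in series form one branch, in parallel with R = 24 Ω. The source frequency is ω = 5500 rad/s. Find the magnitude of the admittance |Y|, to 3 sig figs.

X_L = ωL = 1.27 Ω
X_C = 1/(ωC) = 13.4 Ω
Branch 1: Z₁ = R = 24.0 Ω
Branch 2 (series LC): Z₂ = j(X_L − X_C) = −j12.1 Ω
Parallel: Z = Z₁Z₂/(Z₁+Z₂), |Z| = 10.8 Ω, ∠Z = -63.2°
|Y| = 1/|Z| = 92.5 mS

92.5 mS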